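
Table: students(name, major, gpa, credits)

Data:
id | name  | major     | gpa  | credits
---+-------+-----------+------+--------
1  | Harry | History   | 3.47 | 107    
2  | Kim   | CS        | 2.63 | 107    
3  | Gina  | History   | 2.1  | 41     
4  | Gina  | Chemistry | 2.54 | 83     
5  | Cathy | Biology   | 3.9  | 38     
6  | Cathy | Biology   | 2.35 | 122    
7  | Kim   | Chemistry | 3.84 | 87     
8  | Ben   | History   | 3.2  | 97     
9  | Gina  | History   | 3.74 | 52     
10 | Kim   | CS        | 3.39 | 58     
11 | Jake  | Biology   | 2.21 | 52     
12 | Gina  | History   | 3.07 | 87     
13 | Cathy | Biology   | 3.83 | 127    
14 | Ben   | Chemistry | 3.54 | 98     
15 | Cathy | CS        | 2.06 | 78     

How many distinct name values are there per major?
SELECT major, COUNT(DISTINCT name)
FROM students
GROUP BY major

Result:
  Biology: 2 distinct
  CS: 2 distinct
  Chemistry: 3 distinct
  History: 3 distinct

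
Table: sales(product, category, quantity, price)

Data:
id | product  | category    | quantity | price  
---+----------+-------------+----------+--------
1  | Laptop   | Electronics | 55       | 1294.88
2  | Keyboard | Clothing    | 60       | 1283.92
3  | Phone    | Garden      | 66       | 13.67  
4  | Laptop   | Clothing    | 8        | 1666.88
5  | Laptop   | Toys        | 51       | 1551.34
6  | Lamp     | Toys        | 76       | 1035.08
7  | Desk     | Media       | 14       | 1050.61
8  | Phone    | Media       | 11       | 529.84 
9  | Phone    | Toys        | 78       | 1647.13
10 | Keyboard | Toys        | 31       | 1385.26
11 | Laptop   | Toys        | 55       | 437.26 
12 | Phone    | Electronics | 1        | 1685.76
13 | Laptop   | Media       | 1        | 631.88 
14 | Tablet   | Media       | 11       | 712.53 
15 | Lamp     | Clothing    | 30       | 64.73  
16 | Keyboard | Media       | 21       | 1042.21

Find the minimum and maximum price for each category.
SELECT category, MIN(price), MAX(price)
FROM sales
GROUP BY category

Result:
  Clothing: min=64.73, max=1666.88
  Electronics: min=1294.88, max=1685.76
  Garden: min=13.67, max=13.67
  Media: min=529.84, max=1050.61
  Toys: min=437.26, max=1647.13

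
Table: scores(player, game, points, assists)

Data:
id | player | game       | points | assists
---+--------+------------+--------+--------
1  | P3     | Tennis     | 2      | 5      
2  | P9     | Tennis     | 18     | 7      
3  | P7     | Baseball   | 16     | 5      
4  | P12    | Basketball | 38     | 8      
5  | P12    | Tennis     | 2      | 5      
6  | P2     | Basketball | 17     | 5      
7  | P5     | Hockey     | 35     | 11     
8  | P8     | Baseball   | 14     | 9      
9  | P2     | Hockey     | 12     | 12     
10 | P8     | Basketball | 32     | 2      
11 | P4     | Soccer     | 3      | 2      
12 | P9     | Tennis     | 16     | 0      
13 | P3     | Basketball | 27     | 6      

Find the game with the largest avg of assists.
SELECT game, AVG(assists) as val
FROM scores
GROUP BY game
ORDER BY val DESC
LIMIT 1

Result: Hockey with avg(assists) = 11.50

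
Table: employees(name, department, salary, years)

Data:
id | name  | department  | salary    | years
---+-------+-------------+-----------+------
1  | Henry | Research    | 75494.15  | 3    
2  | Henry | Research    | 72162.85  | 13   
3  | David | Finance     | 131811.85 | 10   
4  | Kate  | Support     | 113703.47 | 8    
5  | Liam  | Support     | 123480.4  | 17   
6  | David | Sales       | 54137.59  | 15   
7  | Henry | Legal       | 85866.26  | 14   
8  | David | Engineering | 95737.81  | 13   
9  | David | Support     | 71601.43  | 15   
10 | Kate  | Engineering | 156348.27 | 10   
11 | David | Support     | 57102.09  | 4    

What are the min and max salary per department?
SELECT department, MIN(salary), MAX(salary)
FROM employees
GROUP BY department

Result:
  Engineering: min=95737.81, max=156348.27
  Finance: min=131811.85, max=131811.85
  Legal: min=85866.26, max=85866.26
  Research: min=72162.85, max=75494.15
  Sales: min=54137.59, max=54137.59
  Support: min=57102.09, max=123480.40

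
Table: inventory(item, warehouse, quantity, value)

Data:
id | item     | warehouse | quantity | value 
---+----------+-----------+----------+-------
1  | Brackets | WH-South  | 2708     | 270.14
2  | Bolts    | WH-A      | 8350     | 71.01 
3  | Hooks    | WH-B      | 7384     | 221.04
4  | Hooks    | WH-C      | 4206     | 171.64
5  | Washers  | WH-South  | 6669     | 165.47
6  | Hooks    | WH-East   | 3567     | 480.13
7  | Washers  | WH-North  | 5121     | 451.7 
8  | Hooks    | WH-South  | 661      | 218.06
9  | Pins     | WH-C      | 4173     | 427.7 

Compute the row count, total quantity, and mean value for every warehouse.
SELECT warehouse,
       COUNT(*) as cnt,
       SUM(quantity) as total_quantity,
       AVG(value) as avg_value
FROM inventory
GROUP BY warehouse

Result:
  WH-A: 1 records, 8350 total quantity, 71.01 avg value
  WH-B: 1 records, 7384 total quantity, 221.04 avg value
  WH-C: 2 records, 8379 total quantity, 299.67 avg value
  WH-East: 1 records, 3567 total quantity, 480.13 avg value
  WH-North: 1 records, 5121 total quantity, 451.70 avg value
  WH-South: 3 records, 10038 total quantity, 217.89 avg value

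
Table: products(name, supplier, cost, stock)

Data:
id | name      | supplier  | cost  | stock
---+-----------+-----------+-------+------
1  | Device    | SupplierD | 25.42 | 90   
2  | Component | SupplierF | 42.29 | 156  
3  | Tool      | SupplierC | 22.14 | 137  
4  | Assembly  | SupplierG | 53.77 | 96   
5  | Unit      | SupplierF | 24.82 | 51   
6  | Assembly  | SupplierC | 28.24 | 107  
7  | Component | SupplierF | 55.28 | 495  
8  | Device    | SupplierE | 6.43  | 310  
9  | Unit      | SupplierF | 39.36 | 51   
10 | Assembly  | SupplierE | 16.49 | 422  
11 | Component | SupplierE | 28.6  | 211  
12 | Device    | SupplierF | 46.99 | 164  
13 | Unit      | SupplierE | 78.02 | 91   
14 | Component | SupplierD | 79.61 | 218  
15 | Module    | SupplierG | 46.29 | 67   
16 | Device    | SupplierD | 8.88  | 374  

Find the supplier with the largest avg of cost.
SELECT supplier, AVG(cost) as val
FROM products
GROUP BY supplier
ORDER BY val DESC
LIMIT 1

Result: SupplierG with avg(cost) = 50.03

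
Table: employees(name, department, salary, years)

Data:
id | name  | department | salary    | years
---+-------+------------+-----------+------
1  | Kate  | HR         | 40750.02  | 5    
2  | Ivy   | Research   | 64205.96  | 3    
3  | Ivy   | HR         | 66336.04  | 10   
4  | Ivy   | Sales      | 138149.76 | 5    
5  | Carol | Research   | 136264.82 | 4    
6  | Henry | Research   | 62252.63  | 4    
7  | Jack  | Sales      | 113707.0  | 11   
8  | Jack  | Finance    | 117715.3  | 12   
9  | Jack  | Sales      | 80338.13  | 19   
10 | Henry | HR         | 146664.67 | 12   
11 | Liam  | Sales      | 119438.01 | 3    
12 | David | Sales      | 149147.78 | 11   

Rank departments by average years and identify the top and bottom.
SELECT department, AVG(years)
FROM employees
GROUP BY department
ORDER BY AVG(years)

All groups:
  Research: 3.67
  HR: 9.00
  Sales: 9.80
  Finance: 12.00

Highest: Finance (12.00)
Lowest: Research (3.67)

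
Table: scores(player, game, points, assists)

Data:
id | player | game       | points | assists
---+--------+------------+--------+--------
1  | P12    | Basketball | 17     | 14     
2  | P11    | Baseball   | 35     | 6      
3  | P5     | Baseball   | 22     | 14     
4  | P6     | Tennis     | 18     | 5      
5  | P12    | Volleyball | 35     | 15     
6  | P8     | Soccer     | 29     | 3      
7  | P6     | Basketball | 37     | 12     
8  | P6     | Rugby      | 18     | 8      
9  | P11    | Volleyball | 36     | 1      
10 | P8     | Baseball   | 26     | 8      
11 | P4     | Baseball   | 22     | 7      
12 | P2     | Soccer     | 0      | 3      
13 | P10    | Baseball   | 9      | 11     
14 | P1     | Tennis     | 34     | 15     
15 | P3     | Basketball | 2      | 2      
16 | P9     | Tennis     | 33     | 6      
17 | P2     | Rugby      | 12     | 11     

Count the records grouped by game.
SELECT game, COUNT(*) as count
FROM scores
GROUP BY game

Result:
  Baseball: 5
  Basketball: 3
  Rugby: 2
  Soccer: 2
  Tennis: 3
  Volleyball: 2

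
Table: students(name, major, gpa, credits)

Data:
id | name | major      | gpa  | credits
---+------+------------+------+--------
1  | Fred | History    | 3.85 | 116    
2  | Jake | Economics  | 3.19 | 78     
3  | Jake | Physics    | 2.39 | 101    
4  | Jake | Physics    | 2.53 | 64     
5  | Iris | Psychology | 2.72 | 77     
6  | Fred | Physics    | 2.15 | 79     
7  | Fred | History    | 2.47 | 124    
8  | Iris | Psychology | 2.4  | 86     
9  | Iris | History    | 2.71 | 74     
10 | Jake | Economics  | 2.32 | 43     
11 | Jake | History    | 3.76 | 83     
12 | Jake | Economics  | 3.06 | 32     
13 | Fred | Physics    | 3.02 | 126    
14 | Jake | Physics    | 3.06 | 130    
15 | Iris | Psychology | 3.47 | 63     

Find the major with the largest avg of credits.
SELECT major, AVG(credits) as val
FROM students
GROUP BY major
ORDER BY val DESC
LIMIT 1

Result: Physics with avg(credits) = 100.00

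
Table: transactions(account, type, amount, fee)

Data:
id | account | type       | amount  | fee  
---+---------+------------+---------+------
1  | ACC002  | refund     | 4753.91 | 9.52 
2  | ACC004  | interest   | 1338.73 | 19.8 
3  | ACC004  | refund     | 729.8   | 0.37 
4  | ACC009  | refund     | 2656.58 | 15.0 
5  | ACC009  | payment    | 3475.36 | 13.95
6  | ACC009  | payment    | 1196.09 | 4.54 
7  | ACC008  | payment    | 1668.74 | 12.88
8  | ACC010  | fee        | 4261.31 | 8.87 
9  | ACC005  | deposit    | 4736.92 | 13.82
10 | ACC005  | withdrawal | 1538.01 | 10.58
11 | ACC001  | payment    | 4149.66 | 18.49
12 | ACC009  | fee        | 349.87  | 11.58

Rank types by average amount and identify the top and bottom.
SELECT type, AVG(amount)
FROM transactions
GROUP BY type
ORDER BY AVG(amount)

All groups:
  interest: 1338.73
  withdrawal: 1538.01
  fee: 2305.59
  payment: 2622.46
  refund: 2713.43
  deposit: 4736.92

Highest: deposit (4736.92)
Lowest: interest (1338.73)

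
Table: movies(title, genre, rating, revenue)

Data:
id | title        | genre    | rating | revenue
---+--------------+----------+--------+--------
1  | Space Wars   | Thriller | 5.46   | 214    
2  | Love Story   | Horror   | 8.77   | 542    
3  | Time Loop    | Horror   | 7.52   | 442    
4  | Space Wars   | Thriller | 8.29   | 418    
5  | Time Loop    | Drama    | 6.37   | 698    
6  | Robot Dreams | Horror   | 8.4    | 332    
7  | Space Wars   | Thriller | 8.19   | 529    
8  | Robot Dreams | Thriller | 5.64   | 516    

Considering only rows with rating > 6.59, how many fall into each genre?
SELECT genre, COUNT(*)
FROM movies
WHERE rating > 6.59
GROUP BY genre

Note: WHERE filters rows before grouping.

Result:
  Horror: 3
  Thriller: 2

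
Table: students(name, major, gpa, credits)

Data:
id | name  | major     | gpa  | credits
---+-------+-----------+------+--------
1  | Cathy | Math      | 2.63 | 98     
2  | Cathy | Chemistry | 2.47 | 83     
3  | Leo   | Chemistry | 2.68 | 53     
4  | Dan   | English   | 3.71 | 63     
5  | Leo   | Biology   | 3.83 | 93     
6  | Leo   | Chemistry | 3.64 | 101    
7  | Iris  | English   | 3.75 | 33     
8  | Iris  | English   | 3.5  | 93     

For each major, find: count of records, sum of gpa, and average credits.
SELECT major,
       COUNT(*) as cnt,
       SUM(gpa) as total_gpa,
       AVG(credits) as avg_credits
FROM students
GROUP BY major

Result:
  Biology: 1 records, 3.83 total gpa, 93.00 avg credits
  Chemistry: 3 records, 8.79 total gpa, 79.00 avg credits
  English: 3 records, 10.96 total gpa, 63.00 avg credits
  Math: 1 records, 2.63 total gpa, 98.00 avg credits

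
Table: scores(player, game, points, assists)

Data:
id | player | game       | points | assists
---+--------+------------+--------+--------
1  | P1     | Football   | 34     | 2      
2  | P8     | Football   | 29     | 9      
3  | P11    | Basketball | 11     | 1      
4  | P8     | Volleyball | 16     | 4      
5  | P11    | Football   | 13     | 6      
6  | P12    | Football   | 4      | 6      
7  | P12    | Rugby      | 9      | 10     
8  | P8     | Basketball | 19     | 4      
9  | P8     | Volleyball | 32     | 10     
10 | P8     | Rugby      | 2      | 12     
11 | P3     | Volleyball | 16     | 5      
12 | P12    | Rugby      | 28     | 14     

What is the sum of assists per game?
SELECT game, SUM(assists) as result
FROM scores
GROUP BY game

Result:
  Basketball: 5
  Football: 23
  Rugby: 36
  Volleyball: 19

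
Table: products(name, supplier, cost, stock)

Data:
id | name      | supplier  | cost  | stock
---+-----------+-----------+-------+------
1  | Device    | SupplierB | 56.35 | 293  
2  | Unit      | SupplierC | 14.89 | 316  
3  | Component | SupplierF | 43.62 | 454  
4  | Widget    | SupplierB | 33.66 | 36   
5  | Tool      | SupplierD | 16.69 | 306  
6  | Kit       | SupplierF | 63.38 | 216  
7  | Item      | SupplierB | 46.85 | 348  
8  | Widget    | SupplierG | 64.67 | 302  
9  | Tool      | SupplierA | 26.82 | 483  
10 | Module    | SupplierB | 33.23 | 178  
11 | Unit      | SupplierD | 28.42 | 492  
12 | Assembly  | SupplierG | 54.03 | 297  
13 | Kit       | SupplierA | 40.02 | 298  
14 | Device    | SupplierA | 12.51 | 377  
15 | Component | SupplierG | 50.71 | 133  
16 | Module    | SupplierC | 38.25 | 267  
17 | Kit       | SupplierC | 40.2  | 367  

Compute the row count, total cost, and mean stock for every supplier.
SELECT supplier,
       COUNT(*) as cnt,
       SUM(cost) as total_cost,
       AVG(stock) as avg_stock
FROM products
GROUP BY supplier

Result:
  SupplierA: 3 records, 79.35 total cost, 386.00 avg stock
  SupplierB: 4 records, 170.09 total cost, 213.75 avg stock
  SupplierC: 3 records, 93.34 total cost, 316.67 avg stock
  SupplierD: 2 records, 45.11 total cost, 399.00 avg stock
  SupplierF: 2 records, 107.00 total cost, 335.00 avg stock
  SupplierG: 3 records, 169.41 total cost, 244.00 avg stock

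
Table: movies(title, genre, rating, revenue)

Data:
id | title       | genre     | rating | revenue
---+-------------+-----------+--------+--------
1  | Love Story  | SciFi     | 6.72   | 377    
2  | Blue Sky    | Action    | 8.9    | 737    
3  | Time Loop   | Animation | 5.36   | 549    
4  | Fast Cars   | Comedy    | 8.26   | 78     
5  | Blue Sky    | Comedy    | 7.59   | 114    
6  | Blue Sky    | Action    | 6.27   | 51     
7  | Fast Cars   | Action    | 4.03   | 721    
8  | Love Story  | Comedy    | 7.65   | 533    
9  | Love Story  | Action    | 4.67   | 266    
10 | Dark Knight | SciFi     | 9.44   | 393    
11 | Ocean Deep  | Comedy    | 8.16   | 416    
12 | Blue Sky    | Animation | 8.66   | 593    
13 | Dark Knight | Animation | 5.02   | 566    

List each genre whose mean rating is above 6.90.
SELECT genre, AVG(rating)
FROM movies
GROUP BY genre
HAVING AVG(rating) > 6.90

Result:
  Comedy: avg=7.92
  SciFi: avg=8.08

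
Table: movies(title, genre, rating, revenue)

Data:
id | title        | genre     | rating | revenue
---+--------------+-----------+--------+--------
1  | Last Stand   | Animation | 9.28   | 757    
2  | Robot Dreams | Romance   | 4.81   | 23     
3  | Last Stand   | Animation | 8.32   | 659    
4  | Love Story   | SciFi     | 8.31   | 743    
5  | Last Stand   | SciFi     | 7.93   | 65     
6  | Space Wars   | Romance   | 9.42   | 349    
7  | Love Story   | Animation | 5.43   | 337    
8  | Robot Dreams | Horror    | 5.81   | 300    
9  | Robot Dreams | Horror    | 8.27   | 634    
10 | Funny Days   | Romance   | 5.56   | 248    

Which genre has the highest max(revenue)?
SELECT genre, MAX(revenue) as val
FROM movies
GROUP BY genre
ORDER BY val DESC
LIMIT 1

Result: Animation with max(revenue) = 757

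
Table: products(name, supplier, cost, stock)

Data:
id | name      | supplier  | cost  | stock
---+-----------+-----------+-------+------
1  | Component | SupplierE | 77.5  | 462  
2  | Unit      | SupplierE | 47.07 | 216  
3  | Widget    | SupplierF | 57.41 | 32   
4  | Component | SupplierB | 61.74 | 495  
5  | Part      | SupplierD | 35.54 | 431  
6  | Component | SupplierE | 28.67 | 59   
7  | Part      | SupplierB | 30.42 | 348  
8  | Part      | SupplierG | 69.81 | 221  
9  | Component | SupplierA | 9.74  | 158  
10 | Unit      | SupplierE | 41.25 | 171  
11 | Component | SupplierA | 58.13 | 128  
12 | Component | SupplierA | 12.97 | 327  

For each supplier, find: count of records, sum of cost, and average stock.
SELECT supplier,
       COUNT(*) as cnt,
       SUM(cost) as total_cost,
       AVG(stock) as avg_stock
FROM products
GROUP BY supplier

Result:
  SupplierA: 3 records, 80.84 total cost, 204.33 avg stock
  SupplierB: 2 records, 92.16 total cost, 421.50 avg stock
  SupplierD: 1 records, 35.54 total cost, 431.00 avg stock
  SupplierE: 4 records, 194.49 total cost, 227.00 avg stock
  SupplierF: 1 records, 57.41 total cost, 32.00 avg stock
  SupplierG: 1 records, 69.81 total cost, 221.00 avg stock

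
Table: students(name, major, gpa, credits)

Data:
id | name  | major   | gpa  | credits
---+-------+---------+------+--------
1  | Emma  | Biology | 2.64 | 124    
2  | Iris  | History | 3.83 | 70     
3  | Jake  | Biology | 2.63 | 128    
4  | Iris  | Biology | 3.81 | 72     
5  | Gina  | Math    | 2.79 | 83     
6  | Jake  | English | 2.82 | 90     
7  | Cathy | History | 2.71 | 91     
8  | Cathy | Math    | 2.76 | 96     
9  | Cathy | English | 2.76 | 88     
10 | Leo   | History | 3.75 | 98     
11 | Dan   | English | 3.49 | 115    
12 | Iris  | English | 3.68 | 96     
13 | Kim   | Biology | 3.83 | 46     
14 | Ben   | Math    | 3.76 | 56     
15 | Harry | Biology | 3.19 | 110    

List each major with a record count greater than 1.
SELECT major, COUNT(*) as cnt
FROM students
GROUP BY major
HAVING COUNT(*) > 1

Result:
  Biology: 5
  English: 4
  History: 3
  Math: 3

Note: HAVING filters groups after aggregation, WHERE filters rows before.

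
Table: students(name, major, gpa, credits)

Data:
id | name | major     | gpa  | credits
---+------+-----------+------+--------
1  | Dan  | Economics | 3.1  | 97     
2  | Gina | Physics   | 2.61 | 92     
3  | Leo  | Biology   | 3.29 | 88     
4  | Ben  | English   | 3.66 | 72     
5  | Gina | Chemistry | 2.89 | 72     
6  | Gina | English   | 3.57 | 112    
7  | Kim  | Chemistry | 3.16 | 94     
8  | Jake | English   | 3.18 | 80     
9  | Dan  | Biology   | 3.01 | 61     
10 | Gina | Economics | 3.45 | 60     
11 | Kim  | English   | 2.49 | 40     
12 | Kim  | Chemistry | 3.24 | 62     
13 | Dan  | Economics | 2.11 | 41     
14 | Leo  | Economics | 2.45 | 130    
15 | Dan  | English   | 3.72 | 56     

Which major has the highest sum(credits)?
SELECT major, SUM(credits) as val
FROM students
GROUP BY major
ORDER BY val DESC
LIMIT 1

Result: English with sum(credits) = 360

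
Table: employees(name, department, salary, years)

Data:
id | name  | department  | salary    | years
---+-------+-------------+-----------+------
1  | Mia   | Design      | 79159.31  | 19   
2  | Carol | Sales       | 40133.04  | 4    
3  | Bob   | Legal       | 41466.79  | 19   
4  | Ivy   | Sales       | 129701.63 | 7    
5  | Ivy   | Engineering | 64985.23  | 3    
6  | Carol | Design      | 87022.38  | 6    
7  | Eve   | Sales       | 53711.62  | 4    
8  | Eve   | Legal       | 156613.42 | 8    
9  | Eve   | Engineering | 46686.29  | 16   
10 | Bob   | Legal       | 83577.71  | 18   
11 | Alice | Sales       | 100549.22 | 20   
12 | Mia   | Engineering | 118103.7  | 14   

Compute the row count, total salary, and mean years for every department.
SELECT department,
       COUNT(*) as cnt,
       SUM(salary) as total_salary,
       AVG(years) as avg_years
FROM employees
GROUP BY department

Result:
  Design: 2 records, 166181.69 total salary, 12.50 avg years
  Engineering: 3 records, 229775.22 total salary, 11.00 avg years
  Legal: 3 records, 281657.92 total salary, 15.00 avg years
  Sales: 4 records, 324095.51 total salary, 8.75 avg years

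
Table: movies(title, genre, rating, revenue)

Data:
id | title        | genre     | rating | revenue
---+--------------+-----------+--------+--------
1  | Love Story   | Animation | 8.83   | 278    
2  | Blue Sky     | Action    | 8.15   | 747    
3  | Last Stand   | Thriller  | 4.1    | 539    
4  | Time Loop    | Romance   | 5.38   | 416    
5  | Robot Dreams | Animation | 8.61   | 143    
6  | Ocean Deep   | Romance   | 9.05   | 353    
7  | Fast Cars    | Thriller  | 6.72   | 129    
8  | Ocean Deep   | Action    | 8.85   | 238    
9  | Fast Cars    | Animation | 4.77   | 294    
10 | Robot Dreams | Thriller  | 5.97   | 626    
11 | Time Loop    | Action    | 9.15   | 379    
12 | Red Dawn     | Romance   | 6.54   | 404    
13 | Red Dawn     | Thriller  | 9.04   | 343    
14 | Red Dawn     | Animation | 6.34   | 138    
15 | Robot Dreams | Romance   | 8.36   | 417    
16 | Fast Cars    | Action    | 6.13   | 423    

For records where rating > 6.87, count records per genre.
SELECT genre, COUNT(*)
FROM movies
WHERE rating > 6.87
GROUP BY genre

Note: WHERE filters rows before grouping.

Result:
  Action: 3
  Animation: 2
  Romance: 2
  Thriller: 1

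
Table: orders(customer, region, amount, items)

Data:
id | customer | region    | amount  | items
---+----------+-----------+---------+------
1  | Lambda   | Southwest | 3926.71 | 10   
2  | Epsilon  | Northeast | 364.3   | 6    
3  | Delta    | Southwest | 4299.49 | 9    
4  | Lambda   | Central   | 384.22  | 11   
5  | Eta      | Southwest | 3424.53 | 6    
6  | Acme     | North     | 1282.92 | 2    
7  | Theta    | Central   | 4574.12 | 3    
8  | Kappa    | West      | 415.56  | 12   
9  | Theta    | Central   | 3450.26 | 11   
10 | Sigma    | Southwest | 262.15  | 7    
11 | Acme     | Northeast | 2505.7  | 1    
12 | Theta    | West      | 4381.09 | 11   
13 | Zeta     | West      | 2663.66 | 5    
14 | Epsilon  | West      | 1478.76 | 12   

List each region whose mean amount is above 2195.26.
SELECT region, AVG(amount)
FROM orders
GROUP BY region
HAVING AVG(amount) > 2195.26

Result:
  Central: avg=2802.87
  Southwest: avg=2978.22
  West: avg=2234.77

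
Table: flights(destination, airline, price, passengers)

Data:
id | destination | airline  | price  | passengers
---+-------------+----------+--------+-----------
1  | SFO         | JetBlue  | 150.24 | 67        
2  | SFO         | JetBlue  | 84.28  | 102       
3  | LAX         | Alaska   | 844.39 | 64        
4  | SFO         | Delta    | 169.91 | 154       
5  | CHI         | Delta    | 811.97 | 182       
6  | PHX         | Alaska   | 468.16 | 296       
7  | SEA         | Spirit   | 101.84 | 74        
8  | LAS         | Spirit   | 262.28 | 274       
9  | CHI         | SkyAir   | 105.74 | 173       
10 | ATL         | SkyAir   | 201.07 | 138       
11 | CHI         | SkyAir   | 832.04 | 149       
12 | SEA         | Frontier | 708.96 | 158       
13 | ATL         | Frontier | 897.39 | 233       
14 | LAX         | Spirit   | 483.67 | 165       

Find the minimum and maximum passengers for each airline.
SELECT airline, MIN(passengers), MAX(passengers)
FROM flights
GROUP BY airline

Result:
  Alaska: min=64, max=296
  Delta: min=154, max=182
  Frontier: min=158, max=233
  JetBlue: min=67, max=102
  SkyAir: min=138, max=173
  Spirit: min=74, max=274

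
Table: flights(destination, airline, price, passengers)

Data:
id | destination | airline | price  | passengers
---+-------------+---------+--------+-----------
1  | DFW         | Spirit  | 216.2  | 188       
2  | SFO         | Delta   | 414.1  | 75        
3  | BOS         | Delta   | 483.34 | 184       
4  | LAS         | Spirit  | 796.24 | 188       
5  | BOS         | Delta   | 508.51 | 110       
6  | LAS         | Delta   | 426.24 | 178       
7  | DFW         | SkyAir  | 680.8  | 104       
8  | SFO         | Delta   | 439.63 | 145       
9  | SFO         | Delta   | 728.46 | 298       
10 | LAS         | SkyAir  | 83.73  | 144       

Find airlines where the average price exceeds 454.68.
SELECT airline, AVG(price)
FROM flights
GROUP BY airline
HAVING AVG(price) > 454.68

Result:
  Delta: avg=500.05
  Spirit: avg=506.22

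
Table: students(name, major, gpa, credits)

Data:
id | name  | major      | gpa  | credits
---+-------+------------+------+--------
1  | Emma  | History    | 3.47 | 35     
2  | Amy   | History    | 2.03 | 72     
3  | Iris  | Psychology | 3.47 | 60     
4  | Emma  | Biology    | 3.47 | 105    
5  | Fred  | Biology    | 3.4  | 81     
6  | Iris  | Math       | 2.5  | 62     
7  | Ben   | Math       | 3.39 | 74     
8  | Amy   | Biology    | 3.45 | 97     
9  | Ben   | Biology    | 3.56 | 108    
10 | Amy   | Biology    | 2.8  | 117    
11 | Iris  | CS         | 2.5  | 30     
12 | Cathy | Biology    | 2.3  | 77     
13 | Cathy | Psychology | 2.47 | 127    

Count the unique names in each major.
SELECT major, COUNT(DISTINCT name)
FROM students
GROUP BY major

Result:
  Biology: 5 distinct
  CS: 1 distinct
  History: 2 distinct
  Math: 2 distinct
  Psychology: 2 distinct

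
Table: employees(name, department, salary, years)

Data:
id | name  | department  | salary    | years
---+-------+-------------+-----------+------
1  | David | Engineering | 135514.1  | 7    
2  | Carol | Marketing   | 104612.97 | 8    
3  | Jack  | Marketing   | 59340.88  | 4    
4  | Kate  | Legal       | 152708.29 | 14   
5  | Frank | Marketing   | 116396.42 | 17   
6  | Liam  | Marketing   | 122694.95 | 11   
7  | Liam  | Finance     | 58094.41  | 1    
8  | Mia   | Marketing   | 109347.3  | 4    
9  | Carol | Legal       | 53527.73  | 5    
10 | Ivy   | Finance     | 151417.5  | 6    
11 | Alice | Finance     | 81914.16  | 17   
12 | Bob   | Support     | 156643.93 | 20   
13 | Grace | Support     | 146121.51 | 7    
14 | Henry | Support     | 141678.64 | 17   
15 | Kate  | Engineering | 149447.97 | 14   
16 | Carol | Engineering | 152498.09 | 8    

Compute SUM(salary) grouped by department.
SELECT department, SUM(salary) as result
FROM employees
GROUP BY department

Result:
  Engineering: 437460.16
  Finance: 291426.07
  Legal: 206236.02
  Marketing: 512392.52
  Support: 444444.08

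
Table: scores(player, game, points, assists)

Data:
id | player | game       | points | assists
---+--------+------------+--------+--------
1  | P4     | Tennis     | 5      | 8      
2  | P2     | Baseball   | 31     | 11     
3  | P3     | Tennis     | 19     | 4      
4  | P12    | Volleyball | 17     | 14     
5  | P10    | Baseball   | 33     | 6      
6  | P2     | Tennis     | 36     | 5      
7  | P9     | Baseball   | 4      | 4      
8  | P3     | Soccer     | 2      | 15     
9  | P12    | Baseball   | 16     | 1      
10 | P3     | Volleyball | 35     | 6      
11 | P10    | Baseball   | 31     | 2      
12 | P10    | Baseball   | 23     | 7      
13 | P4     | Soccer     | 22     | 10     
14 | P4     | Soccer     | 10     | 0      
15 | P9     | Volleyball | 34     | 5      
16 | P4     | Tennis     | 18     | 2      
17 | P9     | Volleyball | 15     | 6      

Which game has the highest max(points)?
SELECT game, MAX(points) as val
FROM scores
GROUP BY game
ORDER BY val DESC
LIMIT 1

Result: Tennis with max(points) = 36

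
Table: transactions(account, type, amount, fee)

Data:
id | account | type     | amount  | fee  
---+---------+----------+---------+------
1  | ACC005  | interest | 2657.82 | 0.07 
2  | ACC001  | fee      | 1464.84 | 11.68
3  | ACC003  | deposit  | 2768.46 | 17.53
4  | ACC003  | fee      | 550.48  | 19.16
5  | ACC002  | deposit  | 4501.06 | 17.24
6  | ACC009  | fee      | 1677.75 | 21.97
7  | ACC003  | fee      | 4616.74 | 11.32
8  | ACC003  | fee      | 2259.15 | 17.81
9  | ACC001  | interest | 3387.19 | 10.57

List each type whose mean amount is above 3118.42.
SELECT type, AVG(amount)
FROM transactions
GROUP BY type
HAVING AVG(amount) > 3118.42

Result:
  deposit: avg=3634.76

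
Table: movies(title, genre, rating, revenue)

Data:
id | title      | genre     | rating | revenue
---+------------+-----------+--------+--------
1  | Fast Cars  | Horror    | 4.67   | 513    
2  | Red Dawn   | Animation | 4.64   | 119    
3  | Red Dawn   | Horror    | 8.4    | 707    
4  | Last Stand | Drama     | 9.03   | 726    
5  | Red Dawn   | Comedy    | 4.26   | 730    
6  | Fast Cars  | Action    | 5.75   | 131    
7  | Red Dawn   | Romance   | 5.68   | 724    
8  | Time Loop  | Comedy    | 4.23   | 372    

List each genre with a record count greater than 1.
SELECT genre, COUNT(*) as cnt
FROM movies
GROUP BY genre
HAVING COUNT(*) > 1

Result:
  Comedy: 2
  Horror: 2

Note: HAVING filters groups after aggregation, WHERE filters rows before.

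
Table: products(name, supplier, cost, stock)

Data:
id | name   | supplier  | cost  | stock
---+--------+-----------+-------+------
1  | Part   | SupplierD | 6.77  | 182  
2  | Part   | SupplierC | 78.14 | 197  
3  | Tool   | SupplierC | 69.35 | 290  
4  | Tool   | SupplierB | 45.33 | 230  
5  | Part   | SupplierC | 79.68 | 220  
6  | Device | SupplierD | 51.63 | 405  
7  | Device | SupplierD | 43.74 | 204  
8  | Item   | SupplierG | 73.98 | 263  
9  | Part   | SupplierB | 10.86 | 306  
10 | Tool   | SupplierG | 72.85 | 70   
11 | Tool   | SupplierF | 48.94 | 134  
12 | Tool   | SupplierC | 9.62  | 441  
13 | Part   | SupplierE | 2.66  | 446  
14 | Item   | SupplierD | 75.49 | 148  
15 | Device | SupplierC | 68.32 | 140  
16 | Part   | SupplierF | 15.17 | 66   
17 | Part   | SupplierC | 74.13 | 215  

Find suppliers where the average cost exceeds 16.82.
SELECT supplier, AVG(cost)
FROM products
GROUP BY supplier
HAVING AVG(cost) > 16.82

Result:
  SupplierB: avg=28.10
  SupplierC: avg=63.21
  SupplierD: avg=44.41
  SupplierF: avg=32.06
  SupplierG: avg=73.42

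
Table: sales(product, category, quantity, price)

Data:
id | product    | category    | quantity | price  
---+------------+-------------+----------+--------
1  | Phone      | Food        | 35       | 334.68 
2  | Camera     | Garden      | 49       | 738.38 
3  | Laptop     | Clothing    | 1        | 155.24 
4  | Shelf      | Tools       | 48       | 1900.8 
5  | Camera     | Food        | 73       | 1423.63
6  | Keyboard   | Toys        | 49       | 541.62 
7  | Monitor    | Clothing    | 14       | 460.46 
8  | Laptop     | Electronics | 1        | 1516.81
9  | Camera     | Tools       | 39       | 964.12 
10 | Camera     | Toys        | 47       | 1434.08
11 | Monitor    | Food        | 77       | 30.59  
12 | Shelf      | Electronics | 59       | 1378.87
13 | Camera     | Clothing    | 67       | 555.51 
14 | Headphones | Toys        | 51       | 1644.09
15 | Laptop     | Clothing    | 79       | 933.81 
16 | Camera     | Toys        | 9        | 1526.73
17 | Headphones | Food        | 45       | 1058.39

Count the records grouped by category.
SELECT category, COUNT(*) as count
FROM sales
GROUP BY category

Result:
  Clothing: 4
  Electronics: 2
  Food: 4
  Garden: 1
  Tools: 2
  Toys: 4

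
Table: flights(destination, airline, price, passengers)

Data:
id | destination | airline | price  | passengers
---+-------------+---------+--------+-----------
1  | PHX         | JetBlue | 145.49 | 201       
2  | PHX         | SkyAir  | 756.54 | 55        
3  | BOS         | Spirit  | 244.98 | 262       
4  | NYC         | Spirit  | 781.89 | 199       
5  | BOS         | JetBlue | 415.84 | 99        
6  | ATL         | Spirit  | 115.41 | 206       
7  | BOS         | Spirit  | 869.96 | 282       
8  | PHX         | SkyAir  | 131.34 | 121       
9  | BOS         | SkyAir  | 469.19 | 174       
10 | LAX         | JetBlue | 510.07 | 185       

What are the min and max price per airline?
SELECT airline, MIN(price), MAX(price)
FROM flights
GROUP BY airline

Result:
  JetBlue: min=145.49, max=510.07
  SkyAir: min=131.34, max=756.54
  Spirit: min=115.41, max=869.96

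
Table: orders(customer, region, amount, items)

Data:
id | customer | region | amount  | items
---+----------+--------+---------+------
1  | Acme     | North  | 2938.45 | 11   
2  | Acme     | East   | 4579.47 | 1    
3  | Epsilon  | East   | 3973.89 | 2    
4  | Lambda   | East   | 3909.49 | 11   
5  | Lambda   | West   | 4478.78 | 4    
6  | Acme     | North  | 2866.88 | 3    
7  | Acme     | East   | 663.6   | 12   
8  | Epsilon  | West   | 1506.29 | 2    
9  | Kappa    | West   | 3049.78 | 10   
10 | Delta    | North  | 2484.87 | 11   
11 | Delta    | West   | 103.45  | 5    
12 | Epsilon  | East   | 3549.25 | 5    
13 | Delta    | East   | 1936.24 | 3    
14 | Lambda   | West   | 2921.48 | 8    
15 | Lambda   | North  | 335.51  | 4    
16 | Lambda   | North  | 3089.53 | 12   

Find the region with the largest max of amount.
SELECT region, MAX(amount) as val
FROM orders
GROUP BY region
ORDER BY val DESC
LIMIT 1

Result: East with max(amount) = 4579.47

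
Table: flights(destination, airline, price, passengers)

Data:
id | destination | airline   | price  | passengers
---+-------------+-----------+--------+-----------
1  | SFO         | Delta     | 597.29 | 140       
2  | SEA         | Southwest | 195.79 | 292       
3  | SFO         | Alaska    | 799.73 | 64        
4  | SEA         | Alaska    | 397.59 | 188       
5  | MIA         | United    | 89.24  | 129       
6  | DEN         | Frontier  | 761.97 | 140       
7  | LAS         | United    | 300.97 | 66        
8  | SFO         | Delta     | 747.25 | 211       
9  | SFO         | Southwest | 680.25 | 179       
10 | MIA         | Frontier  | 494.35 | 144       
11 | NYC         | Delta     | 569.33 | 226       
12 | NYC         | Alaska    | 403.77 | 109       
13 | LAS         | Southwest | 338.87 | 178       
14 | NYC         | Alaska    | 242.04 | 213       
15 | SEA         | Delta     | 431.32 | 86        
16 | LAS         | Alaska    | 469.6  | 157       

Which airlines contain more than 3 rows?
SELECT airline, COUNT(*) as cnt
FROM flights
GROUP BY airline
HAVING COUNT(*) > 3

Result:
  Alaska: 5
  Delta: 4

Note: HAVING filters groups after aggregation, WHERE filters rows before.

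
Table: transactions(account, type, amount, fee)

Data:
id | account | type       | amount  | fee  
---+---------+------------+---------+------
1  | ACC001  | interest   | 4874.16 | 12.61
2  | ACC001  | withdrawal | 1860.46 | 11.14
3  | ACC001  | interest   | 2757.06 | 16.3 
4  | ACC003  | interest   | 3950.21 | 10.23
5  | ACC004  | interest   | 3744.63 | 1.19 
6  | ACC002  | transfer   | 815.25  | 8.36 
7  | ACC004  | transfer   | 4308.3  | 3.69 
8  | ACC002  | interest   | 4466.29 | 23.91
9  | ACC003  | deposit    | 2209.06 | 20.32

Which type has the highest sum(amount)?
SELECT type, SUM(amount) as val
FROM transactions
GROUP BY type
ORDER BY val DESC
LIMIT 1

Result: interest with sum(amount) = 19792.35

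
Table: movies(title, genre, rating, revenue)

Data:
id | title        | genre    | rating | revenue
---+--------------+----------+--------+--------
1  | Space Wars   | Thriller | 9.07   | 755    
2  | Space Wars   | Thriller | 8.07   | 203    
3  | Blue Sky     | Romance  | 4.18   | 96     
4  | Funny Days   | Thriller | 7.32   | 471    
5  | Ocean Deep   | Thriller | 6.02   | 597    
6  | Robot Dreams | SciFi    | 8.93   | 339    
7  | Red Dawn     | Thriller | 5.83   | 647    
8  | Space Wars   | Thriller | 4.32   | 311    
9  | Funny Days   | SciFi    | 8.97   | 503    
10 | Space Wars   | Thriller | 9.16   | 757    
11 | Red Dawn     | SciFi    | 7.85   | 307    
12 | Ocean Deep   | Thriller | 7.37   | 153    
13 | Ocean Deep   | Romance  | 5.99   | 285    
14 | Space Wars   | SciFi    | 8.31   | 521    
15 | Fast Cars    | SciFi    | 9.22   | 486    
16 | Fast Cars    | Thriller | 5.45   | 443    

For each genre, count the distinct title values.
SELECT genre, COUNT(DISTINCT title)
FROM movies
GROUP BY genre

Result:
  Romance: 2 distinct
  SciFi: 5 distinct
  Thriller: 5 distinct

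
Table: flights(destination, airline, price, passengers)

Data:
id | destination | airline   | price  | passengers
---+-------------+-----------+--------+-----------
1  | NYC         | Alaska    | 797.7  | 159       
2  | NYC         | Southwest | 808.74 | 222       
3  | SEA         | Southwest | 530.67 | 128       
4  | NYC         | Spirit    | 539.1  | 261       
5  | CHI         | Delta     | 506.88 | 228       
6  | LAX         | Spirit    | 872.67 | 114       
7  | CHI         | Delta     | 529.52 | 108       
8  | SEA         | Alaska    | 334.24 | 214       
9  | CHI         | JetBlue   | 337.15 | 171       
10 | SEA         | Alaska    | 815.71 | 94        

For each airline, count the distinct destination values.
SELECT airline, COUNT(DISTINCT destination)
FROM flights
GROUP BY airline

Result:
  Alaska: 2 distinct
  Delta: 1 distinct
  JetBlue: 1 distinct
  Southwest: 2 distinct
  Spirit: 2 distinct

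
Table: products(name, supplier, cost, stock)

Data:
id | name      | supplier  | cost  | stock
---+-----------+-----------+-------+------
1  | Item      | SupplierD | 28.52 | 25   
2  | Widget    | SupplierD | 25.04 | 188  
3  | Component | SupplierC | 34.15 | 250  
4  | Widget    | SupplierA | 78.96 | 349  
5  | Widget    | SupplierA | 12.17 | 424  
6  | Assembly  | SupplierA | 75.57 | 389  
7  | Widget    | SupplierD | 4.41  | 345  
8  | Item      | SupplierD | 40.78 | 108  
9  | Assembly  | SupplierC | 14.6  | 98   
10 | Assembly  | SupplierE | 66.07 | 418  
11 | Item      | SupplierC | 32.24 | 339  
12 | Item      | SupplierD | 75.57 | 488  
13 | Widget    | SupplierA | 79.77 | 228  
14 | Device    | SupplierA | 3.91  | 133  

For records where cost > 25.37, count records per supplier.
SELECT supplier, COUNT(*)
FROM products
WHERE cost > 25.37
GROUP BY supplier

Note: WHERE filters rows before grouping.

Result:
  SupplierA: 3
  SupplierC: 2
  SupplierD: 3
  SupplierE: 1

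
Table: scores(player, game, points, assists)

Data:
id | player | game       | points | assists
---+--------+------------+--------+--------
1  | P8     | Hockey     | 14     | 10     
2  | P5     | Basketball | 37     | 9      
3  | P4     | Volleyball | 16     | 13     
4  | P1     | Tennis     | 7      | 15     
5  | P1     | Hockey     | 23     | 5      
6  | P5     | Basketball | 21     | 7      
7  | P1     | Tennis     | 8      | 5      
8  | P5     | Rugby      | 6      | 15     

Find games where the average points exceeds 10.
SELECT game, AVG(points)
FROM scores
GROUP BY game
HAVING AVG(points) > 10

Result:
  Basketball: avg=29.00
  Hockey: avg=18.50
  Volleyball: avg=16.00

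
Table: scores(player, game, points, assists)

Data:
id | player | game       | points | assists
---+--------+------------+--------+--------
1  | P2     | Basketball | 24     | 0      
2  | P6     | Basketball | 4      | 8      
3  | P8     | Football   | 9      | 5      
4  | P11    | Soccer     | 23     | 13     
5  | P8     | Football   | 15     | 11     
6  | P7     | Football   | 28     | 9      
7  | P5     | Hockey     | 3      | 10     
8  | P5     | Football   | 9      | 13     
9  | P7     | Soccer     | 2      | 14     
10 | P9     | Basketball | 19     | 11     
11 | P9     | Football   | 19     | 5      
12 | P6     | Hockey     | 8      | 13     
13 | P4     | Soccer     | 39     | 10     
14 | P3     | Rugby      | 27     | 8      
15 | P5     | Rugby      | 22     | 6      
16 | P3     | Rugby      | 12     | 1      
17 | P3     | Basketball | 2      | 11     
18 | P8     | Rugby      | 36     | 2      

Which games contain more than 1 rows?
SELECT game, COUNT(*) as cnt
FROM scores
GROUP BY game
HAVING COUNT(*) > 1

Result:
  Basketball: 4
  Football: 5
  Hockey: 2
  Rugby: 4
  Soccer: 3

Note: HAVING filters groups after aggregation, WHERE filters rows before.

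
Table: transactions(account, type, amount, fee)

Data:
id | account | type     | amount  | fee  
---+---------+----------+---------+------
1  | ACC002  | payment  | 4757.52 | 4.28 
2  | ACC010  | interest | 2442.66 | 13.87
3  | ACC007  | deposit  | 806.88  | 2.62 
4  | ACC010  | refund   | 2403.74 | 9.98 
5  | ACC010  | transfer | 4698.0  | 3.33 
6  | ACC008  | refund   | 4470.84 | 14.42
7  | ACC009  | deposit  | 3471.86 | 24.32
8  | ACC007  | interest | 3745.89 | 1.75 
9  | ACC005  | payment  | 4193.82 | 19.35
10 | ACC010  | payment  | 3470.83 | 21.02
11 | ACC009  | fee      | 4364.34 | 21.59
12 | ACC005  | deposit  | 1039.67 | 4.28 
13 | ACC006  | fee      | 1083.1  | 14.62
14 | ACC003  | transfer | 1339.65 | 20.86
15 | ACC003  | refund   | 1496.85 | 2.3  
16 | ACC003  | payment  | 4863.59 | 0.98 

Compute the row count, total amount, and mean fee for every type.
SELECT type,
       COUNT(*) as cnt,
       SUM(amount) as total_amount,
       AVG(fee) as avg_fee
FROM transactions
GROUP BY type

Result:
  deposit: 3 records, 5318.41 total amount, 10.41 avg fee
  fee: 2 records, 5447.44 total amount, 18.11 avg fee
  interest: 2 records, 6188.55 total amount, 7.81 avg fee
  payment: 4 records, 17285.76 total amount, 11.41 avg fee
  refund: 3 records, 8371.43 total amount, 8.90 avg fee
  transfer: 2 records, 6037.65 total amount, 12.10 avg fee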